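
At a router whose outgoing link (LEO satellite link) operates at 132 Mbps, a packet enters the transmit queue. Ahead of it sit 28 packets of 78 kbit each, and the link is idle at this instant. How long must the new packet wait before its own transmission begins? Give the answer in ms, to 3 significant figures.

Each queued packet: L/R = 78000/132000000 = 0.590909 ms.
28 queued → 16.5455 ms.
Queuing delay = 16.5 ms.

16.5 ms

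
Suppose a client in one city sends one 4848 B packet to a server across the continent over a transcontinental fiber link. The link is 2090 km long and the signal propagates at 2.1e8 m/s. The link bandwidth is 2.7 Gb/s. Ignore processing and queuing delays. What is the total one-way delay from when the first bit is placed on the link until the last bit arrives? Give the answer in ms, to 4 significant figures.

L = 4848 × 8 = 38784 bits.
Transmission delay = L/R = 38784 / 2700000000 = 0.0143644 ms.
Propagation delay = d/s = 2090000 m / 210000000 m/s = 9.95238 ms.
Total = 9.967 ms.

9.967 ms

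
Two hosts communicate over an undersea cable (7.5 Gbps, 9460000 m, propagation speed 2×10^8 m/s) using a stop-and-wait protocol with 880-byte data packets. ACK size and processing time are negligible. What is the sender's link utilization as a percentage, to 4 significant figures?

0.0009922 %

t_tx = L/R = 7040/7500000000 = 9.38667e-07 s.
t_prop = 9460000/200000000 = 0.0473 s; RTT = 0.0946 s.
Cycle = t_tx + RTT = 0.0946009 s.
Utilization = t_tx / cycle = 9.38667e-07/0.0946009 = 0.0009922 %.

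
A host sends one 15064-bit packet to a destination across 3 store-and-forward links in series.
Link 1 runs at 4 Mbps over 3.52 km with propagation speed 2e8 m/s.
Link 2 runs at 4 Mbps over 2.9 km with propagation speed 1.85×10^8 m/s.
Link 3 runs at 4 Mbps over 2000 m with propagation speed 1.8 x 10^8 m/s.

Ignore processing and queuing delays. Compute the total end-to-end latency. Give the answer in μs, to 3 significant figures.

Transmission delay per hop = L/R = 15064/4000000 = 3766 μs; 3 hops → 11298 μs.
Propagation delays (d/s per hop): 17.6, 15.6757, 11.1111 μs; sum = 44.3868 μs.
End-to-end = 11300 μs.

11300 μs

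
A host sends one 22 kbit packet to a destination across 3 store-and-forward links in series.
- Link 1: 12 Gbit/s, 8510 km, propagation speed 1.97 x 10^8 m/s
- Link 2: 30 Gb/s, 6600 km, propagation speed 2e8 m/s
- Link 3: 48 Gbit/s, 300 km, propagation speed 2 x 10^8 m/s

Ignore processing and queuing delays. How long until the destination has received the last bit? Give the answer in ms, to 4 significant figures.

L = 22000 bits.
Transmission delays (L/R per hop): 0.00183333, 0.000733333, 0.000458333 ms; sum = 0.003025 ms.
Propagation delays (d/s per hop): 43.198, 33, 1.5 ms; sum = 77.698 ms.
End-to-end = 77.70 ms.

77.70 ms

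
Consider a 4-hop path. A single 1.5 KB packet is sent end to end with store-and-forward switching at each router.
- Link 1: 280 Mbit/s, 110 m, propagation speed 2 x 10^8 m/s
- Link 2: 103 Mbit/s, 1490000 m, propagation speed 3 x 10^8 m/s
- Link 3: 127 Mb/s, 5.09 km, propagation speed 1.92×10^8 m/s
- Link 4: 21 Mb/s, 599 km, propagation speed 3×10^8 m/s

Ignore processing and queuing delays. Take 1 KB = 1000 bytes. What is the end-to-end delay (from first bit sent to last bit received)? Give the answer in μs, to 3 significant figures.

7820 μs

L = 12000 bits.
Transmission delays (L/R per hop): 42.8571, 116.505, 94.4882, 571.429 μs; sum = 825.279 μs.
Propagation delays (d/s per hop): 0.55, 4966.67, 26.5104, 1996.67 μs; sum = 6990.39 μs.
End-to-end = 7820 μs.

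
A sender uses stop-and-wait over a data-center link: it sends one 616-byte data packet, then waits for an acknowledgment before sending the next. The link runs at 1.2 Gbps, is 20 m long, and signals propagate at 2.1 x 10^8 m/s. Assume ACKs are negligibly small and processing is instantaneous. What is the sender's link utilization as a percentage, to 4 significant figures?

95.57 %

t_tx = L/R = 4928/1200000000 = 4.10667e-06 s.
t_prop = 20/210000000 = 9.52381e-08 s; RTT = 1.90476e-07 s.
Cycle = t_tx + RTT = 4.29714e-06 s.
Utilization = t_tx / cycle = 4.10667e-06/4.29714e-06 = 95.57 %.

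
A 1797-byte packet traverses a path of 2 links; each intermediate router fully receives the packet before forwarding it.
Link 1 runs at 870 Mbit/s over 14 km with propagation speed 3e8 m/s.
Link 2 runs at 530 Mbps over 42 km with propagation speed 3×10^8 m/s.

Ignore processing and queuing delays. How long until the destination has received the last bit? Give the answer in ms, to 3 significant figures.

0.230 ms

L = 1797 × 8 = 14376 bits.
Transmission delays (L/R per hop): 0.0165241, 0.0271245 ms; sum = 0.0436487 ms.
Propagation delays (d/s per hop): 0.0466667, 0.14 ms; sum = 0.186667 ms.
End-to-end = 0.230 ms.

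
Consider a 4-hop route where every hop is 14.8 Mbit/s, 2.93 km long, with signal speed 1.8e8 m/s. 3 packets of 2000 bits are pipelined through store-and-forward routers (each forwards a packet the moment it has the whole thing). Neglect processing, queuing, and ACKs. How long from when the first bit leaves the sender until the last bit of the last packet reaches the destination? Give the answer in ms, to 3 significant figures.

Per-hop transmission t_tx = L/R = 2000/14800000 = 0.135135 ms.
Per-hop propagation t_prop = 2930/180000000 = 0.0162778 ms.
Pipeline fill: first packet needs 4·t_tx to clear all hops; remaining 2 packets each add one t_tx.
Total = (4+3-1)·t_tx + 4·t_prop = 6·0.135135 + 4·0.0162778 = 0.876 ms.

0.876 ms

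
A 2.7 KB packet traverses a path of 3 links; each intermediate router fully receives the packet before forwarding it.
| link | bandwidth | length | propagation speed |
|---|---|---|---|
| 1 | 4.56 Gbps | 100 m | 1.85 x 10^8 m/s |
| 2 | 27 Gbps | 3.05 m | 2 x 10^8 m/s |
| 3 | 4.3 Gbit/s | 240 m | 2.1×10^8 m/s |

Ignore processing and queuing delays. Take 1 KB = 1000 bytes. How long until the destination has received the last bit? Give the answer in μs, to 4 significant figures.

12.26 μs

L = 21600 bits.
Transmission delays (L/R per hop): 4.73684, 0.8, 5.02326 μs; sum = 10.5601 μs.
Propagation delays (d/s per hop): 0.540541, 0.01525, 1.14286 μs; sum = 1.69865 μs.
End-to-end = 12.26 μs.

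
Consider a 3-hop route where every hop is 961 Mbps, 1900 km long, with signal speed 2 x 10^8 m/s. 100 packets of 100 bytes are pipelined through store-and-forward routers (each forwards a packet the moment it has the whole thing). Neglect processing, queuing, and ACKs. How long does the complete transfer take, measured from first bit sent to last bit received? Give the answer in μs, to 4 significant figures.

28580 μs

Per-hop transmission t_tx = L/R = 800/961000000 = 0.832466 μs.
Per-hop propagation t_prop = 1900000/200000000 = 9500 μs.
Pipeline fill: first packet needs 3·t_tx to clear all hops; remaining 99 packets each add one t_tx.
Total = (3+100-1)·t_tx + 3·t_prop = 102·0.832466 + 3·9500 = 28580 μs.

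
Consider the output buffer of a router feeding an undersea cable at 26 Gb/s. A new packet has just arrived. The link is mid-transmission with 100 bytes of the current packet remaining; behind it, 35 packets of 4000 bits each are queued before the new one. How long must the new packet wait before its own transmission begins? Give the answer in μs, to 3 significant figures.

Each queued packet: L/R = 4000/26000000000 = 0.153846 μs.
35 queued → 5.38462 μs.
Plus remaining 800 bits of current packet: 0.0307692 μs.
Queuing delay = 5.42 μs.

5.42 μs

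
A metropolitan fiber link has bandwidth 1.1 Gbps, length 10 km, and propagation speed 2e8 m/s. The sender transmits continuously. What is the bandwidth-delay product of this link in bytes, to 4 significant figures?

6875 bytes

Propagation delay = 10000 / 200000000 = 5e-05 s.
BDP = R × t_prop = 1100000000 × 5e-05 = 55000 bits.
In bytes: 55000/8 = 6875 bytes.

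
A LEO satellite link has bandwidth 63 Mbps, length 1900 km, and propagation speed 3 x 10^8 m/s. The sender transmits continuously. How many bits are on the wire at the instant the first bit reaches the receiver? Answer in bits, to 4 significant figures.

Propagation delay = 1900000 / 300000000 = 0.00633333 s.
BDP = R × t_prop = 63000000 × 0.00633333 = 399000 bits.

399000 bits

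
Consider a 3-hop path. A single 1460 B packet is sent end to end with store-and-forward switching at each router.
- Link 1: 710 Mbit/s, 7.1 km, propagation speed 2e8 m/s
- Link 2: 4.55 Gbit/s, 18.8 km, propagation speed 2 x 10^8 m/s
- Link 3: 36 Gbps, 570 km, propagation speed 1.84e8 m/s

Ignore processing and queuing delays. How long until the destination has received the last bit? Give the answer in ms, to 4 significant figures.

L = 1460 × 8 = 11680 bits.
Transmission delays (L/R per hop): 0.0164507, 0.00256703, 0.000324444 ms; sum = 0.0193422 ms.
Propagation delays (d/s per hop): 0.0355, 0.094, 3.09783 ms; sum = 3.22733 ms.
End-to-end = 3.247 ms.

3.247 ms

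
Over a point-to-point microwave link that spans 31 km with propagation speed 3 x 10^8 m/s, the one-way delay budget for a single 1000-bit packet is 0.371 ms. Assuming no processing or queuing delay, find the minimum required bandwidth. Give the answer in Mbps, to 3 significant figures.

3.74 Mbps

Propagation delay = 31000 / 300000000 = 0.103333 ms.
Transmission budget = 0.371 − 0.103333 = 0.267667 ms.
R ≥ L / t_tx = 1000 bits / 0.000267667 s = 3.74 Mbps.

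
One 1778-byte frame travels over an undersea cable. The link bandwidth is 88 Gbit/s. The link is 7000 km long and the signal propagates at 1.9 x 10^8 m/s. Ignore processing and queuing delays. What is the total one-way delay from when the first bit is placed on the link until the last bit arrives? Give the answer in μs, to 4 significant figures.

36840 μs

L = 1778 × 8 = 14224 bits.
Transmission delay = L/R = 14224 / 88000000000 = 0.161636 μs.
Propagation delay = d/s = 7000000 m / 190000000 m/s = 36842.1 μs.
Total = 36840 μs.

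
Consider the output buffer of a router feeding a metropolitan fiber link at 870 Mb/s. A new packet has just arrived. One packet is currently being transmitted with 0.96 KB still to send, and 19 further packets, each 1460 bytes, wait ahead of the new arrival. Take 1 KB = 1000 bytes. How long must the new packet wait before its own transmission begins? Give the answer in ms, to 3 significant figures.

Each queued packet: L/R = 11680/870000000 = 0.0134253 ms.
19 queued → 0.25508 ms.
Plus remaining 7680 bits of current packet: 0.00882759 ms.
Queuing delay = 0.264 ms.

0.264 ms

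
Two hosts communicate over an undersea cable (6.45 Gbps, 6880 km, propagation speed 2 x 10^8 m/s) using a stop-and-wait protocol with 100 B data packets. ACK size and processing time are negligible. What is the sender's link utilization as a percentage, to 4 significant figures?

0.0001803 %

t_tx = L/R = 800/6450000000 = 1.24031e-07 s.
t_prop = 6880000/200000000 = 0.0344 s; RTT = 0.0688 s.
Cycle = t_tx + RTT = 0.0688001 s.
Utilization = t_tx / cycle = 1.24031e-07/0.0688001 = 0.0001803 %.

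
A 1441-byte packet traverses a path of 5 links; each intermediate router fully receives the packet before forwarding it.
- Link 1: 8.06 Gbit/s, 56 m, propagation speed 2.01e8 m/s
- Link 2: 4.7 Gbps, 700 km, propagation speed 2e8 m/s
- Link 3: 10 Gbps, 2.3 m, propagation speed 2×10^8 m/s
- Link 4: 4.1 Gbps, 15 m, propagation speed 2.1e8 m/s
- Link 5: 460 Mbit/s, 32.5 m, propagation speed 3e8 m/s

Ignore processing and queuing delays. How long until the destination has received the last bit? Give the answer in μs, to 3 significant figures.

3530 μs

L = 1441 × 8 = 11528 bits.
Transmission delays (L/R per hop): 1.43027, 2.45277, 1.1528, 2.81171, 25.0609 μs; sum = 32.9084 μs.
Propagation delays (d/s per hop): 0.278607, 3500, 0.0115, 0.0714286, 0.108333 μs; sum = 3500.47 μs.
End-to-end = 3530 μs.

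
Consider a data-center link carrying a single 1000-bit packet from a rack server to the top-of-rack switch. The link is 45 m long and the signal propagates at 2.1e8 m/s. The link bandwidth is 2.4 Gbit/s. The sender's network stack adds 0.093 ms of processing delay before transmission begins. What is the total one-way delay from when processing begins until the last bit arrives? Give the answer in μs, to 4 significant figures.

93.63 μs

Transmission delay = L/R = 1000 / 2400000000 = 0.416667 μs.
Propagation delay = d/s = 45 m / 210000000 m/s = 0.214286 μs.
Plus processing delay 0.093 ms = 93 μs.
Total = 93.63 μs.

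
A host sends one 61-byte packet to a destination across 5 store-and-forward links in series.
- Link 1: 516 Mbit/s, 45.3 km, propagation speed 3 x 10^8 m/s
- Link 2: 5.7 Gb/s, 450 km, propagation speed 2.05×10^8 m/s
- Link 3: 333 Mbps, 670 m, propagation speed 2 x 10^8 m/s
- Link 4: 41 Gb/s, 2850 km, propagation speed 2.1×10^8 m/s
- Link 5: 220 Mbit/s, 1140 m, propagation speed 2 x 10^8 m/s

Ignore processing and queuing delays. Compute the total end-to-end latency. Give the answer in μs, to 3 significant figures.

15900 μs

L = 61 × 8 = 488 bits.
Transmission delays (L/R per hop): 0.945736, 0.085614, 1.46547, 0.0119024, 2.21818 μs; sum = 4.7269 μs.
Propagation delays (d/s per hop): 151, 2195.12, 3.35, 13571.4, 5.7 μs; sum = 15926.6 μs.
End-to-end = 15900 μs.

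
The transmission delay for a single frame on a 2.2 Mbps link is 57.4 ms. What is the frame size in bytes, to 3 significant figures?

L = R × t_tx = 2200000 b/s × 0.0574 s = 126280 bits.
In bytes: 126280 / 8 = 15800 bytes.

15800 bytes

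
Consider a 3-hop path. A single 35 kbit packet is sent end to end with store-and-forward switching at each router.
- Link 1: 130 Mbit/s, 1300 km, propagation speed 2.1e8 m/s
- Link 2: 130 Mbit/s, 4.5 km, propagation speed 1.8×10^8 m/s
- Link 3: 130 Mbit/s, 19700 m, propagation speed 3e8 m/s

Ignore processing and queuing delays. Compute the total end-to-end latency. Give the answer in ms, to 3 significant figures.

L = 35000 bits.
Transmission delay per hop = L/R = 35000/130000000 = 0.269231 ms; 3 hops → 0.807692 ms.
Propagation delays (d/s per hop): 6.19048, 0.025, 0.0656667 ms; sum = 6.28114 ms.
End-to-end = 7.09 ms.

7.09 ms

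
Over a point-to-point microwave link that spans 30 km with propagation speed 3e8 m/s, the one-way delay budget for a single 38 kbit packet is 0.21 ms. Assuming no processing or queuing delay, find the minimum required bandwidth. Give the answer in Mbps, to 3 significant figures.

Propagation delay = 30000 / 300000000 = 0.1 ms.
Transmission budget = 0.21 − 0.1 = 0.11 ms.
R ≥ L / t_tx = 38000 bits / 0.00011 s = 345 Mbps.

345 Mbps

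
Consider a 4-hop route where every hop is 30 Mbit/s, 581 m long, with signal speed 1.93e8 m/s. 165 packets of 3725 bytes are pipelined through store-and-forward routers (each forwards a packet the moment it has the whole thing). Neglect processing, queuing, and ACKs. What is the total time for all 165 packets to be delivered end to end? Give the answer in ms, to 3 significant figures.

167 ms

Per-hop transmission t_tx = L/R = 29800/30000000 = 0.993333 ms.
Per-hop propagation t_prop = 581/193000000 = 0.00301036 ms.
Pipeline fill: first packet needs 4·t_tx to clear all hops; remaining 164 packets each add one t_tx.
Total = (4+165-1)·t_tx + 4·t_prop = 168·0.993333 + 4·0.00301036 = 167 ms.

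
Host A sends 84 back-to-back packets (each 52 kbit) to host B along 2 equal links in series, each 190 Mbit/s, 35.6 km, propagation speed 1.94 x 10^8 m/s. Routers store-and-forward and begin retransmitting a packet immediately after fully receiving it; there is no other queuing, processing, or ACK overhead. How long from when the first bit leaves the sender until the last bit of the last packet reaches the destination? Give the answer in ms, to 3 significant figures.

23.6 ms

Per-hop transmission t_tx = L/R = 52000/190000000 = 0.273684 ms.
Per-hop propagation t_prop = 35600/194000000 = 0.183505 ms.
Pipeline fill: first packet needs 2·t_tx to clear all hops; remaining 83 packets each add one t_tx.
Total = (2+84-1)·t_tx + 2·t_prop = 85·0.273684 + 2·0.183505 = 23.6 ms.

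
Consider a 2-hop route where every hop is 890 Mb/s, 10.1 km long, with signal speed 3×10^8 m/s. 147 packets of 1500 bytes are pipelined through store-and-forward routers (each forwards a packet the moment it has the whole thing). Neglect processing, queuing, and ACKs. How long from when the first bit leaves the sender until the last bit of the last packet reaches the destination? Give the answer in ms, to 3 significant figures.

Per-hop transmission t_tx = L/R = 12000/890000000 = 0.0134831 ms.
Per-hop propagation t_prop = 10100/300000000 = 0.0336667 ms.
Pipeline fill: first packet needs 2·t_tx to clear all hops; remaining 146 packets each add one t_tx.
Total = (2+147-1)·t_tx + 2·t_prop = 148·0.0134831 + 2·0.0336667 = 2.06 ms.

2.06 ms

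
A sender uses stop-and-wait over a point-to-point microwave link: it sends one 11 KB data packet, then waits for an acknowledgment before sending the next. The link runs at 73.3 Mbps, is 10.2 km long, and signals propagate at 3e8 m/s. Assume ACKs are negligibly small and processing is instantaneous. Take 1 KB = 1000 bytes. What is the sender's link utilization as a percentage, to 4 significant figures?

t_tx = L/R = 88000/73300000 = 0.00120055 s.
t_prop = 10200/300000000 = 3.4e-05 s; RTT = 6.8e-05 s.
Cycle = t_tx + RTT = 0.00126855 s.
Utilization = t_tx / cycle = 0.00120055/0.00126855 = 94.64 %.

94.64 %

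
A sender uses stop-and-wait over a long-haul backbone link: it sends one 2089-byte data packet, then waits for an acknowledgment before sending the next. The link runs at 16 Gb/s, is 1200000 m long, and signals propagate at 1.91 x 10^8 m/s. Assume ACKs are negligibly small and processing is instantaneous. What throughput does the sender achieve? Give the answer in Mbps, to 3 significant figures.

t_tx = L/R = 16712/16000000000 = 1.0445e-06 s.
t_prop = 1200000/191000000 = 0.00628272 s; RTT = 0.0125654 s.
Cycle = t_tx + RTT = 0.0125665 s.
Throughput = L / cycle = 16712 / 0.0125665 = 1.33 Mbps.

1.33 Mbps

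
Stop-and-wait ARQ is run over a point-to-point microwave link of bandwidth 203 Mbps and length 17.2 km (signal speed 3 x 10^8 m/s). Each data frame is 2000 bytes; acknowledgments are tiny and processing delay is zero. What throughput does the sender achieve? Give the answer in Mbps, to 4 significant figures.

82.69 Mbps

t_tx = L/R = 16000/203000000 = 7.88177e-05 s.
t_prop = 17200/300000000 = 5.73333e-05 s; RTT = 0.000114667 s.
Cycle = t_tx + RTT = 0.000193484 s.
Throughput = L / cycle = 16000 / 0.000193484 = 82.69 Mbps.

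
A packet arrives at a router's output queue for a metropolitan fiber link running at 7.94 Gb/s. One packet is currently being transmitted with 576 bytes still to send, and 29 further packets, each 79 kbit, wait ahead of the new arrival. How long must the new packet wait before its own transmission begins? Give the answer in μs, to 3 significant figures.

289 μs

Each queued packet: L/R = 79000/7940000000 = 9.94962 μs.
29 queued → 288.539 μs.
Plus remaining 4608 bits of current packet: 0.580353 μs.
Queuing delay = 289 μs.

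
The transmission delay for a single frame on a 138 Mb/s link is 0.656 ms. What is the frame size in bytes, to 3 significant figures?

11300 bytes

L = R × t_tx = 138000000 b/s × 0.000656 s = 90528 bits.
In bytes: 90528 / 8 = 11300 bytes.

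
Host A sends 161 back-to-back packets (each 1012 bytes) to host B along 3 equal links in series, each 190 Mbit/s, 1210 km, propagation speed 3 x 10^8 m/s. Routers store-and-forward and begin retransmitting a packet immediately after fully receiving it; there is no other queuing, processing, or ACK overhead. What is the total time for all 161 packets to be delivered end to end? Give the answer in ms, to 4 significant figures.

Per-hop transmission t_tx = L/R = 8096/190000000 = 0.0426105 ms.
Per-hop propagation t_prop = 1210000/300000000 = 4.03333 ms.
Pipeline fill: first packet needs 3·t_tx to clear all hops; remaining 160 packets each add one t_tx.
Total = (3+161-1)·t_tx + 3·t_prop = 163·0.0426105 + 3·4.03333 = 19.05 ms.

19.05 ms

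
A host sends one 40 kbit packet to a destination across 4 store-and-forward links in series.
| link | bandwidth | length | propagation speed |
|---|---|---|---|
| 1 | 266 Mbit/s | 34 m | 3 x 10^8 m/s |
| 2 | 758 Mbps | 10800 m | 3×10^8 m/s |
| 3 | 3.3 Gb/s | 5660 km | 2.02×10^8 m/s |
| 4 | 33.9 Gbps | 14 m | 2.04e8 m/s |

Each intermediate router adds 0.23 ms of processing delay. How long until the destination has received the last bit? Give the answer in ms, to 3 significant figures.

29.0 ms

L = 40000 bits.
Transmission delays (L/R per hop): 0.150376, 0.0527704, 0.0121212, 0.00117994 ms; sum = 0.216448 ms.
Propagation delays (d/s per hop): 0.000113333, 0.036, 28.0198, 6.86275e-05 ms; sum = 28.056 ms.
Processing at 3 router(s): 3 × 0.23 ms = 0.69 ms.
End-to-end = 29.0 ms.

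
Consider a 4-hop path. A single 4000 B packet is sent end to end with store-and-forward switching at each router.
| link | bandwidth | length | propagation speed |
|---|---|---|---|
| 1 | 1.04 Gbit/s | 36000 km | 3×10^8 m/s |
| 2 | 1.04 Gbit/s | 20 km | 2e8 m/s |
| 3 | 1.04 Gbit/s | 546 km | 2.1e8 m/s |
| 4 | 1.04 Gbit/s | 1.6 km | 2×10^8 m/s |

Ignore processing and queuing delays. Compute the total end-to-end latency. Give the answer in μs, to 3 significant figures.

123000 μs

L = 4000 × 8 = 32000 bits.
Transmission delay per hop = L/R = 32000/1040000000 = 30.7692 μs; 4 hops → 123.077 μs.
Propagation delays (d/s per hop): 120000, 100, 2600, 8 μs; sum = 122708 μs.
End-to-end = 123000 μs.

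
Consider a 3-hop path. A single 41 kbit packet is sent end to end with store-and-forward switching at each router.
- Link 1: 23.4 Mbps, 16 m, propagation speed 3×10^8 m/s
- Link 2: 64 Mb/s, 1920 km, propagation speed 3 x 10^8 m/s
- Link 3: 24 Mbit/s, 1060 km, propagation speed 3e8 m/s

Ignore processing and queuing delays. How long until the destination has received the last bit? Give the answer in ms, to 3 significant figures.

L = 41000 bits.
Transmission delays (L/R per hop): 1.75214, 0.640625, 1.70833 ms; sum = 4.1011 ms.
Propagation delays (d/s per hop): 5.33333e-05, 6.4, 3.53333 ms; sum = 9.93339 ms.
End-to-end = 14.0 ms.

14.0 ms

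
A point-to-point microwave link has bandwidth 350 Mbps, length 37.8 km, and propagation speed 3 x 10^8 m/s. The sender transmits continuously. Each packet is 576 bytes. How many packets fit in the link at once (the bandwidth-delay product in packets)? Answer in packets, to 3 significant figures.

9.57 packets

Propagation delay = 37800 / 300000000 = 0.000126 s.
BDP = R × t_prop = 350000000 × 0.000126 = 44100 bits.
In packets of 4608 bits: 9.57 packets.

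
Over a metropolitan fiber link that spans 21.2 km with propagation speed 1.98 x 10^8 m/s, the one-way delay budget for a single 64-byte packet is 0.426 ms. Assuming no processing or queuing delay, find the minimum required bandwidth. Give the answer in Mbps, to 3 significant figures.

1.61 Mbps

L = 512 bits.
Propagation delay = 21200 / 198000000 = 0.107071 ms.
Transmission budget = 0.426 − 0.107071 = 0.318929 ms.
R ≥ L / t_tx = 512 bits / 0.000318929 s = 1.61 Mbps.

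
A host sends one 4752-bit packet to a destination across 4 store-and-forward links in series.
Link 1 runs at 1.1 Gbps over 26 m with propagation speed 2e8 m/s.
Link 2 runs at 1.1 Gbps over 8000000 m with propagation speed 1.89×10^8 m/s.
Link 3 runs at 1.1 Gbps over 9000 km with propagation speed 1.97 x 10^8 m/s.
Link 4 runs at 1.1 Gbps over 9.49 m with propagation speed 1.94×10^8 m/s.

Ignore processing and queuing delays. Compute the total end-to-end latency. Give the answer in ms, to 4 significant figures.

Transmission delay per hop = L/R = 4752/1100000000 = 0.00432 ms; 4 hops → 0.01728 ms.
Propagation delays (d/s per hop): 0.00013, 42.328, 45.6853, 4.89175e-05 ms; sum = 88.0135 ms.
End-to-end = 88.03 ms.

88.03 ms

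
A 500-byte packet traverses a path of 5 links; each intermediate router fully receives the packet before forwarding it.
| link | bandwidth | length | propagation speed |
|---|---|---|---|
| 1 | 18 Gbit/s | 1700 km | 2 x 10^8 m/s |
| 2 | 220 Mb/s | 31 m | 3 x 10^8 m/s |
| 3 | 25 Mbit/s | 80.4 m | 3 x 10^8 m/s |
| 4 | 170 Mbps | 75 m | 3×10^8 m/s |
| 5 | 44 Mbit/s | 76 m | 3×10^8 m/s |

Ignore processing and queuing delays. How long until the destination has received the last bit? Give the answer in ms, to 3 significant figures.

8.79 ms

L = 500 × 8 = 4000 bits.
Transmission delays (L/R per hop): 0.000222222, 0.0181818, 0.16, 0.0235294, 0.0909091 ms; sum = 0.292843 ms.
Propagation delays (d/s per hop): 8.5, 0.000103333, 0.000268, 0.00025, 0.000253333 ms; sum = 8.50087 ms.
End-to-end = 8.79 ms.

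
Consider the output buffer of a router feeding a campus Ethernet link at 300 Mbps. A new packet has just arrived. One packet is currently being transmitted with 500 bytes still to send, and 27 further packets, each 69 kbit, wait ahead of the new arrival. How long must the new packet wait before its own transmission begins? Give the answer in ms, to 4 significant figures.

Each queued packet: L/R = 69000/300000000 = 0.23 ms.
27 queued → 6.21 ms.
Plus remaining 4000 bits of current packet: 0.0133333 ms.
Queuing delay = 6.223 ms.

6.223 ms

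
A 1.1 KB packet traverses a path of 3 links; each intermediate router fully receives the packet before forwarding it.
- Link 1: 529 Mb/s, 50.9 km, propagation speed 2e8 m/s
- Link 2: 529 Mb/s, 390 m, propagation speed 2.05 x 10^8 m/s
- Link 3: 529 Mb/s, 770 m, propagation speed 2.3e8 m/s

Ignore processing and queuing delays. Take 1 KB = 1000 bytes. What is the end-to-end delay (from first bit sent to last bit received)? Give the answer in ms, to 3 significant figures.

L = 8800 bits.
Transmission delay per hop = L/R = 8800/529000000 = 0.0166352 ms; 3 hops → 0.0499055 ms.
Propagation delays (d/s per hop): 0.2545, 0.00190244, 0.00334783 ms; sum = 0.25975 ms.
End-to-end = 0.310 ms.

0.310 ms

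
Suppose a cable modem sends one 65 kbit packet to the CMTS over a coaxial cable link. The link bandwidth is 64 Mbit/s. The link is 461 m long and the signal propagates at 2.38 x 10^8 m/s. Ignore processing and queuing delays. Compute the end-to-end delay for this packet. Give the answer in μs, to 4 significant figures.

1018 μs

L = 65000 bits.
Transmission delay = L/R = 65000 / 64000000 = 1015.63 μs.
Propagation delay = d/s = 461 m / 238000000 m/s = 1.93697 μs.
Total = 1018 μs.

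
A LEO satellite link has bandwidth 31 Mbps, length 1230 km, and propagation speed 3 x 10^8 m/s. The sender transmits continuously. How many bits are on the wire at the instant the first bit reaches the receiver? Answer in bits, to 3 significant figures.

127000 bits

Propagation delay = 1230000 / 300000000 = 0.0041 s.
BDP = R × t_prop = 31000000 × 0.0041 = 127100 bits.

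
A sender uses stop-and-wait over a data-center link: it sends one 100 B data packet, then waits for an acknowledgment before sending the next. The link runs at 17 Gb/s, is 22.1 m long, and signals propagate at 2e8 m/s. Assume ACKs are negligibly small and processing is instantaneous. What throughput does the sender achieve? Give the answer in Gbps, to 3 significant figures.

t_tx = L/R = 800/17000000000 = 4.70588e-08 s.
t_prop = 22.1/200000000 = 1.105e-07 s; RTT = 2.21e-07 s.
Cycle = t_tx + RTT = 2.68059e-07 s.
Throughput = L / cycle = 800 / 2.68059e-07 = 2.98 Gbps.

2.98 Gbps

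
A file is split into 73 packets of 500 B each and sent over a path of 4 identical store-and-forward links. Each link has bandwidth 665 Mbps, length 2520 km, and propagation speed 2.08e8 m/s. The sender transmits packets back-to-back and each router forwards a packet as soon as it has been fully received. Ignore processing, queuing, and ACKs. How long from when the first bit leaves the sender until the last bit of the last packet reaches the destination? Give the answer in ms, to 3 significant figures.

Per-hop transmission t_tx = L/R = 4000/665000000 = 0.00601504 ms.
Per-hop propagation t_prop = 2520000/208000000 = 12.1154 ms.
Pipeline fill: first packet needs 4·t_tx to clear all hops; remaining 72 packets each add one t_tx.
Total = (4+73-1)·t_tx + 4·t_prop = 76·0.00601504 + 4·12.1154 = 48.9 ms.

48.9 ms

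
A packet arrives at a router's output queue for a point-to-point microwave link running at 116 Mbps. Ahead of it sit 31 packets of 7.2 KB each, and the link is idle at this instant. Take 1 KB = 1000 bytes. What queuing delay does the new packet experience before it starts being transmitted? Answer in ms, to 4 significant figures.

Each queued packet: L/R = 57600/116000000 = 0.496552 ms.
31 queued → 15.3931 ms.
Queuing delay = 15.39 ms.

15.39 ms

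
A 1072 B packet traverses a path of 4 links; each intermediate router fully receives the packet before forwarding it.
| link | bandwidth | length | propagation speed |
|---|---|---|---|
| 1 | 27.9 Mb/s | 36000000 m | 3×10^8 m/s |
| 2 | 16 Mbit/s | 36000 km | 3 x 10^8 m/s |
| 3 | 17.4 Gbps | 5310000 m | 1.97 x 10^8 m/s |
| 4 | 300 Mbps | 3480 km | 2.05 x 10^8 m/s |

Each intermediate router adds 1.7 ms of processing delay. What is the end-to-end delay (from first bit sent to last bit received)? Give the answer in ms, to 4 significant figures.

L = 1072 × 8 = 8576 bits.
Transmission delays (L/R per hop): 0.307384, 0.536, 0.000492874, 0.0285867 ms; sum = 0.872463 ms.
Propagation delays (d/s per hop): 120, 120, 26.9543, 16.9756 ms; sum = 283.93 ms.
Processing at 3 router(s): 3 × 1.7 ms = 5.1 ms.
End-to-end = 289.9 ms.

289.9 ms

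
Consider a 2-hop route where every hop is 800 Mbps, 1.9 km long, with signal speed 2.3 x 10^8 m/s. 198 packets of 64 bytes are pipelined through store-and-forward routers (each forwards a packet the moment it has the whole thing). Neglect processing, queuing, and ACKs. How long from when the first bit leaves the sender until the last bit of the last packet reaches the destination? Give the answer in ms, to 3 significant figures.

0.144 ms

Per-hop transmission t_tx = L/R = 512/800000000 = 0.00064 ms.
Per-hop propagation t_prop = 1900/2.3e+08 = 0.00826087 ms.
Pipeline fill: first packet needs 2·t_tx to clear all hops; remaining 197 packets each add one t_tx.
Total = (2+198-1)·t_tx + 2·t_prop = 199·0.00064 + 2·0.00826087 = 0.144 ms.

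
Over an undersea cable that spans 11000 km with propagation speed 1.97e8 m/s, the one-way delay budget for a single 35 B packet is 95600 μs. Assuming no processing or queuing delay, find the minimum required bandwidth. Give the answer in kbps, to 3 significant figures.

L = 280 bits.
Propagation delay = 11000000 / 197000000 = 55837.6 μs.
Transmission budget = 95600 − 55837.6 = 39762.4 μs.
R ≥ L / t_tx = 280 bits / 0.0397624 s = 7.04 kbps.

7.04 kbps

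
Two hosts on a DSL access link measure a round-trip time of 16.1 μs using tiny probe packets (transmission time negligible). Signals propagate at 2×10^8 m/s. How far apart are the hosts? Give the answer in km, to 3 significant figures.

1.61 km

One-way propagation = RTT/2 = 8.05 μs.
d = s × t = 200000000 × 8.05e-06 = 1.61 km.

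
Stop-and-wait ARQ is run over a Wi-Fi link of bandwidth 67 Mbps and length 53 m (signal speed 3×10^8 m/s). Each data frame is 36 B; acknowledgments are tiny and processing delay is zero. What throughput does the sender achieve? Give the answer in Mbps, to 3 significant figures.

t_tx = L/R = 288/67000000 = 4.29851e-06 s.
t_prop = 53/300000000 = 1.76667e-07 s; RTT = 3.53333e-07 s.
Cycle = t_tx + RTT = 4.65184e-06 s.
Throughput = L / cycle = 288 / 4.65184e-06 = 61.9 Mbps.

61.9 Mbps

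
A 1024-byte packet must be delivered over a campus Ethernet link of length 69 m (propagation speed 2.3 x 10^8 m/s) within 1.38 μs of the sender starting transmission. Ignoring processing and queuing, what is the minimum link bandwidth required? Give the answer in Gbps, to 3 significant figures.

7.59 Gbps

L = 8192 bits.
Propagation delay = 69 / 2.3e+08 = 0.3 μs.
Transmission budget = 1.38 − 0.3 = 1.08 μs.
R ≥ L / t_tx = 8192 bits / 1.08e-06 s = 7.59 Gbps.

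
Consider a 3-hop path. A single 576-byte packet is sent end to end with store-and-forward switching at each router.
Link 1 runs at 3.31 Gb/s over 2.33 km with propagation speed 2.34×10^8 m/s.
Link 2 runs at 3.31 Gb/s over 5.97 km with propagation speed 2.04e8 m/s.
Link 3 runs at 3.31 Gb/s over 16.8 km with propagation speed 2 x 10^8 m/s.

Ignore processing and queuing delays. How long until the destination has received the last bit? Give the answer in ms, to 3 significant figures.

0.127 ms

L = 576 × 8 = 4608 bits.
Transmission delay per hop = L/R = 4608/3310000000 = 0.00139215 ms; 3 hops → 0.00417644 ms.
Propagation delays (d/s per hop): 0.00995726, 0.0292647, 0.084 ms; sum = 0.123222 ms.
End-to-end = 0.127 ms.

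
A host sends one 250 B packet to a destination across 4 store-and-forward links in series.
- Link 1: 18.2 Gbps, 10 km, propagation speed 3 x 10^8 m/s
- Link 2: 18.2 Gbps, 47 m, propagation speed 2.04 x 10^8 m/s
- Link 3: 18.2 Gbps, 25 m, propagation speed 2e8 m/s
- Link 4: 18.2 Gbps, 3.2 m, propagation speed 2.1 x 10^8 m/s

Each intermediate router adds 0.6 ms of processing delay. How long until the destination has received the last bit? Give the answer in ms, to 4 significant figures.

1.834 ms

L = 250 × 8 = 2000 bits.
Transmission delay per hop = L/R = 2000/18200000000 = 0.00010989 ms; 4 hops → 0.00043956 ms.
Propagation delays (d/s per hop): 0.0333333, 0.000230392, 0.000125, 1.52381e-05 ms; sum = 0.033704 ms.
Processing at 3 router(s): 3 × 0.6 ms = 1.8 ms.
End-to-end = 1.834 ms.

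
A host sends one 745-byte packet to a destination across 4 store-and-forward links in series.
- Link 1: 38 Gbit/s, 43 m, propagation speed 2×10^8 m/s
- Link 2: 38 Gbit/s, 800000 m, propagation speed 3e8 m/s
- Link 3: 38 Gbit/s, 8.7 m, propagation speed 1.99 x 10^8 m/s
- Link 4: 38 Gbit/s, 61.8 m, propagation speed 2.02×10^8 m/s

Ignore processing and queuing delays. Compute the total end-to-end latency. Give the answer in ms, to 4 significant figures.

2.668 ms

L = 745 × 8 = 5960 bits.
Transmission delay per hop = L/R = 5960/38000000000 = 0.000156842 ms; 4 hops → 0.000627368 ms.
Propagation delays (d/s per hop): 0.000215, 2.66667, 4.37186e-05, 0.000305941 ms; sum = 2.66723 ms.
End-to-end = 2.668 ms.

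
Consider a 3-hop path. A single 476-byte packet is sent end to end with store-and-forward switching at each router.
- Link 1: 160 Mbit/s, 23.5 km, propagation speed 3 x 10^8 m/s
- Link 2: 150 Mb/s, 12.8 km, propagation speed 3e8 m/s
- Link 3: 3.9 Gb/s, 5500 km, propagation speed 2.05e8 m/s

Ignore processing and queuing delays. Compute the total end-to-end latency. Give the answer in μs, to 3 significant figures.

27000 μs

L = 476 × 8 = 3808 bits.
Transmission delays (L/R per hop): 23.8, 25.3867, 0.97641 μs; sum = 50.1631 μs.
Propagation delays (d/s per hop): 78.3333, 42.6667, 26829.3 μs; sum = 26950.3 μs.
End-to-end = 27000 μs.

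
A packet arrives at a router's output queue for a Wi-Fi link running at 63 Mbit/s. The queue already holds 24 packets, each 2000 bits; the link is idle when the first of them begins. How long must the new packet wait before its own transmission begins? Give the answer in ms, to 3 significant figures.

0.762 ms

Each queued packet: L/R = 2000/63000000 = 0.031746 ms.
24 queued → 0.761905 ms.
Queuing delay = 0.762 ms.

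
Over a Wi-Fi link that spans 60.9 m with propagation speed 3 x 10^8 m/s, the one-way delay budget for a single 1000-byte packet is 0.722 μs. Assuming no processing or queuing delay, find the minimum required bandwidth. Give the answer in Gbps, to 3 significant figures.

15.4 Gbps

L = 8000 bits.
Propagation delay = 60.9 / 300000000 = 0.203 μs.
Transmission budget = 0.722 − 0.203 = 0.519 μs.
R ≥ L / t_tx = 8000 bits / 5.19e-07 s = 15.4 Gbps.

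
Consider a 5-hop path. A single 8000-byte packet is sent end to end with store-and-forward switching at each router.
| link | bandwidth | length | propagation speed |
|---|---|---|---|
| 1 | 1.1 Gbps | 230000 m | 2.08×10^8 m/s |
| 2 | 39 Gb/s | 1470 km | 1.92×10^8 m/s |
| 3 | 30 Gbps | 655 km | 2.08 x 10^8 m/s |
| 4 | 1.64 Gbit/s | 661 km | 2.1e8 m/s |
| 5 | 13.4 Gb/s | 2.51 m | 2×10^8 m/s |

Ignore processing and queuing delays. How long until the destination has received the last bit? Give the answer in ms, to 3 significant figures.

L = 8000 × 8 = 64000 bits.
Transmission delays (L/R per hop): 0.0581818, 0.00164103, 0.00213333, 0.0390244, 0.00477612 ms; sum = 0.105757 ms.
Propagation delays (d/s per hop): 1.10577, 7.65625, 3.14904, 3.14762, 1.255e-05 ms; sum = 15.0587 ms.
End-to-end = 15.2 ms.

15.2 ms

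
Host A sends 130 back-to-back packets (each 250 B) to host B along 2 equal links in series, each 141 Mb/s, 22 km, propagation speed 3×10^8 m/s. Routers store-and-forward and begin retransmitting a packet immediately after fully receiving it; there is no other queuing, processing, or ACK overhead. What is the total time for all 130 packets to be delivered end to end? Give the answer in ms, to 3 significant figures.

2.00 ms

Per-hop transmission t_tx = L/R = 2000/141000000 = 0.0141844 ms.
Per-hop propagation t_prop = 22000/300000000 = 0.0733333 ms.
Pipeline fill: first packet needs 2·t_tx to clear all hops; remaining 129 packets each add one t_tx.
Total = (2+130-1)·t_tx + 2·t_prop = 131·0.0141844 + 2·0.0733333 = 2.00 ms.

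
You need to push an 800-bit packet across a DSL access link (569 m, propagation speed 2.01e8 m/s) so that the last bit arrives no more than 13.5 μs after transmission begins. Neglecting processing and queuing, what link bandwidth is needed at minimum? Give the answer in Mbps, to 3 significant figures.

75.0 Mbps

Propagation delay = 569 / 2.01e+08 = 2.83085 μs.
Transmission budget = 13.5 − 2.83085 = 10.6692 μs.
R ≥ L / t_tx = 800 bits / 1.06692e-05 s = 75.0 Mbps.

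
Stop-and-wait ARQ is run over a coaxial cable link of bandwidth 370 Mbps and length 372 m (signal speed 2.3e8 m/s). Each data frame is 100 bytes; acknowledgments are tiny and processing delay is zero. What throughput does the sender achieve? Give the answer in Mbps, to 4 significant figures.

t_tx = L/R = 800/370000000 = 2.16216e-06 s.
t_prop = 372/2.3e+08 = 1.61739e-06 s; RTT = 3.23478e-06 s.
Cycle = t_tx + RTT = 5.39694e-06 s.
Throughput = L / cycle = 800 / 5.39694e-06 = 148.2 Mbps.

148.2 Mbps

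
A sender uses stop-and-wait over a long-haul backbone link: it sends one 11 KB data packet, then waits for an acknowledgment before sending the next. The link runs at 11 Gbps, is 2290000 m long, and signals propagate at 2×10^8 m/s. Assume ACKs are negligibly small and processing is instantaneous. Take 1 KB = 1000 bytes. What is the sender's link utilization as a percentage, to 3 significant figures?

t_tx = L/R = 88000/11000000000 = 8e-06 s.
t_prop = 2290000/200000000 = 0.01145 s; RTT = 0.0229 s.
Cycle = t_tx + RTT = 0.022908 s.
Utilization = t_tx / cycle = 8e-06/0.022908 = 0.0349 %.

0.0349 %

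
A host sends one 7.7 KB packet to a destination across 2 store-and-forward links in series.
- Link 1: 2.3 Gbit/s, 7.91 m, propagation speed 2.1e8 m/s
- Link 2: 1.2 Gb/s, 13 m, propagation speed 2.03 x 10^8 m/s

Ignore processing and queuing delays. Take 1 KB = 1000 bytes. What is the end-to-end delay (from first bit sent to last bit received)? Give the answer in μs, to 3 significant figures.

78.2 μs

L = 61600 bits.
Transmission delays (L/R per hop): 26.7826, 51.3333 μs; sum = 78.1159 μs.
Propagation delays (d/s per hop): 0.0376667, 0.0640394 μs; sum = 0.101706 μs.
End-to-end = 78.2 μs.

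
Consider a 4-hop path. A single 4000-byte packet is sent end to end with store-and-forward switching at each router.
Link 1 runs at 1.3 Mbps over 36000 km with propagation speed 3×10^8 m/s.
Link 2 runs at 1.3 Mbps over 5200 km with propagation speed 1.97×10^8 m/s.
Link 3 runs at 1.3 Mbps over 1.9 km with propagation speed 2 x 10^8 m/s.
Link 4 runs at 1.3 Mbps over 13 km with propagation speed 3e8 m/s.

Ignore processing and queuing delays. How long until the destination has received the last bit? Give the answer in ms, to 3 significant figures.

L = 4000 × 8 = 32000 bits.
Transmission delay per hop = L/R = 32000/1300000 = 24.6154 ms; 4 hops → 98.4615 ms.
Propagation delays (d/s per hop): 120, 26.3959, 0.0095, 0.0433333 ms; sum = 146.449 ms.
End-to-end = 245 ms.

245 ms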